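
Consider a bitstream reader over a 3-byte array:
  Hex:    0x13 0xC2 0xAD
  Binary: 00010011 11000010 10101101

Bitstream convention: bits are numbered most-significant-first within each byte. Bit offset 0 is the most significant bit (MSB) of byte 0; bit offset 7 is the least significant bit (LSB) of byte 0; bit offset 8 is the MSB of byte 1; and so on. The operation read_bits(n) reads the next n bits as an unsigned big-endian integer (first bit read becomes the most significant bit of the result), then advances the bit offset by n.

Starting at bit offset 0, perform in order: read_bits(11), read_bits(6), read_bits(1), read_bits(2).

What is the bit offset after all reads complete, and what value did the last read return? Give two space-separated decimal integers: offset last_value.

Answer: 20 2

Derivation:
Read 1: bits[0:11] width=11 -> value=158 (bin 00010011110); offset now 11 = byte 1 bit 3; 13 bits remain
Read 2: bits[11:17] width=6 -> value=5 (bin 000101); offset now 17 = byte 2 bit 1; 7 bits remain
Read 3: bits[17:18] width=1 -> value=0 (bin 0); offset now 18 = byte 2 bit 2; 6 bits remain
Read 4: bits[18:20] width=2 -> value=2 (bin 10); offset now 20 = byte 2 bit 4; 4 bits remain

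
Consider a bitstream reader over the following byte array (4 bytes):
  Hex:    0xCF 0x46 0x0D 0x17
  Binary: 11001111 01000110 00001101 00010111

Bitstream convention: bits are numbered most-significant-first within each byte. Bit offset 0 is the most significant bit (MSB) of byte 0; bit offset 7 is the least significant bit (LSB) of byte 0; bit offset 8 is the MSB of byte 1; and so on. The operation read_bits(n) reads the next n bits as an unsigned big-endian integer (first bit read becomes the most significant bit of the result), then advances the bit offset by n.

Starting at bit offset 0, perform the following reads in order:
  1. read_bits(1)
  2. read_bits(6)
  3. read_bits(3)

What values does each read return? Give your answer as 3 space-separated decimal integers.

Answer: 1 39 5

Derivation:
Read 1: bits[0:1] width=1 -> value=1 (bin 1); offset now 1 = byte 0 bit 1; 31 bits remain
Read 2: bits[1:7] width=6 -> value=39 (bin 100111); offset now 7 = byte 0 bit 7; 25 bits remain
Read 3: bits[7:10] width=3 -> value=5 (bin 101); offset now 10 = byte 1 bit 2; 22 bits remain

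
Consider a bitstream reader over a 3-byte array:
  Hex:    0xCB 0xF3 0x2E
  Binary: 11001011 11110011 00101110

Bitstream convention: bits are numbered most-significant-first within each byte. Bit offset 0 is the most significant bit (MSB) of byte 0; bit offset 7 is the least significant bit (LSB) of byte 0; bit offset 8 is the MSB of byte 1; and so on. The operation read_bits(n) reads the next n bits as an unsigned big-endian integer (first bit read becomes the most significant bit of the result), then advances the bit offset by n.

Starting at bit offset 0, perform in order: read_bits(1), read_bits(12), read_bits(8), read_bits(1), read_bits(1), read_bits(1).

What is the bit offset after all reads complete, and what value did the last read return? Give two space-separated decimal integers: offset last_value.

Answer: 24 0

Derivation:
Read 1: bits[0:1] width=1 -> value=1 (bin 1); offset now 1 = byte 0 bit 1; 23 bits remain
Read 2: bits[1:13] width=12 -> value=2430 (bin 100101111110); offset now 13 = byte 1 bit 5; 11 bits remain
Read 3: bits[13:21] width=8 -> value=101 (bin 01100101); offset now 21 = byte 2 bit 5; 3 bits remain
Read 4: bits[21:22] width=1 -> value=1 (bin 1); offset now 22 = byte 2 bit 6; 2 bits remain
Read 5: bits[22:23] width=1 -> value=1 (bin 1); offset now 23 = byte 2 bit 7; 1 bits remain
Read 6: bits[23:24] width=1 -> value=0 (bin 0); offset now 24 = byte 3 bit 0; 0 bits remain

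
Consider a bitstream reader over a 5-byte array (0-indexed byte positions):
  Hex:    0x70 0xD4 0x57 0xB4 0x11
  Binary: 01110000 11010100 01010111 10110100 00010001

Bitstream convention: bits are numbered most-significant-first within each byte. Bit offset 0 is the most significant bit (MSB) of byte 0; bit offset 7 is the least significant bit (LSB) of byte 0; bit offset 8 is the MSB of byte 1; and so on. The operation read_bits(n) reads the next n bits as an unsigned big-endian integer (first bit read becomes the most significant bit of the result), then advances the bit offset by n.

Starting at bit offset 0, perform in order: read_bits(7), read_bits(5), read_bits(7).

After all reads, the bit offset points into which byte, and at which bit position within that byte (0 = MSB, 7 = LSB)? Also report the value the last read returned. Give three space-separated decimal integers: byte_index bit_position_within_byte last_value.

Answer: 2 3 34

Derivation:
Read 1: bits[0:7] width=7 -> value=56 (bin 0111000); offset now 7 = byte 0 bit 7; 33 bits remain
Read 2: bits[7:12] width=5 -> value=13 (bin 01101); offset now 12 = byte 1 bit 4; 28 bits remain
Read 3: bits[12:19] width=7 -> value=34 (bin 0100010); offset now 19 = byte 2 bit 3; 21 bits remain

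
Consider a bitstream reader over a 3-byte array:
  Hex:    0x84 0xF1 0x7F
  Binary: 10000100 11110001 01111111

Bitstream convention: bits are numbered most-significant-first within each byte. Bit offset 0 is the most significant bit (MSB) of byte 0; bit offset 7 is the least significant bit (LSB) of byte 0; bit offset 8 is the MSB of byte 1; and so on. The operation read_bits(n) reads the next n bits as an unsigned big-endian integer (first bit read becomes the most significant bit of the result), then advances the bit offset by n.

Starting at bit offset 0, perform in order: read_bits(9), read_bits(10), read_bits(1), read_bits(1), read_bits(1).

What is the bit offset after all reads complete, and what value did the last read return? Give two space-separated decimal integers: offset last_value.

Read 1: bits[0:9] width=9 -> value=265 (bin 100001001); offset now 9 = byte 1 bit 1; 15 bits remain
Read 2: bits[9:19] width=10 -> value=907 (bin 1110001011); offset now 19 = byte 2 bit 3; 5 bits remain
Read 3: bits[19:20] width=1 -> value=1 (bin 1); offset now 20 = byte 2 bit 4; 4 bits remain
Read 4: bits[20:21] width=1 -> value=1 (bin 1); offset now 21 = byte 2 bit 5; 3 bits remain
Read 5: bits[21:22] width=1 -> value=1 (bin 1); offset now 22 = byte 2 bit 6; 2 bits remain

Answer: 22 1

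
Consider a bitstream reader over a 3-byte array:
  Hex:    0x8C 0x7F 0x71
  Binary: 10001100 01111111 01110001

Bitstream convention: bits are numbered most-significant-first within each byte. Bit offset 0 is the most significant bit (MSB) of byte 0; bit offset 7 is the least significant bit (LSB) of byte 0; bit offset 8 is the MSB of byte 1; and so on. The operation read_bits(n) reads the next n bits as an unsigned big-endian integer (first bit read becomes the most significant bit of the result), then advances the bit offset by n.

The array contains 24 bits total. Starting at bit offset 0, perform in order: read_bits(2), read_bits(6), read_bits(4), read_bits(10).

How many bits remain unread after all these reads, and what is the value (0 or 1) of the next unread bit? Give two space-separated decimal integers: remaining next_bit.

Answer: 2 0

Derivation:
Read 1: bits[0:2] width=2 -> value=2 (bin 10); offset now 2 = byte 0 bit 2; 22 bits remain
Read 2: bits[2:8] width=6 -> value=12 (bin 001100); offset now 8 = byte 1 bit 0; 16 bits remain
Read 3: bits[8:12] width=4 -> value=7 (bin 0111); offset now 12 = byte 1 bit 4; 12 bits remain
Read 4: bits[12:22] width=10 -> value=988 (bin 1111011100); offset now 22 = byte 2 bit 6; 2 bits remain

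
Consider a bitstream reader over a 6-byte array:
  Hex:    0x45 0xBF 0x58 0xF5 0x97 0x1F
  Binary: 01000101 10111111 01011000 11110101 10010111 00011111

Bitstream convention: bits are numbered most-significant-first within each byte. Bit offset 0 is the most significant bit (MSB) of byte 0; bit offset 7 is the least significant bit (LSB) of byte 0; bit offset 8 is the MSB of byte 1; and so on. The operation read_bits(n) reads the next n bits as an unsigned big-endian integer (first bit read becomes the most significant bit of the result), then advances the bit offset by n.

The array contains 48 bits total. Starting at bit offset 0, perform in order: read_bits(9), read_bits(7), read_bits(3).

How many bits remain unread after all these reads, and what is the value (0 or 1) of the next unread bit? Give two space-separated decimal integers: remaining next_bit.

Answer: 29 1

Derivation:
Read 1: bits[0:9] width=9 -> value=139 (bin 010001011); offset now 9 = byte 1 bit 1; 39 bits remain
Read 2: bits[9:16] width=7 -> value=63 (bin 0111111); offset now 16 = byte 2 bit 0; 32 bits remain
Read 3: bits[16:19] width=3 -> value=2 (bin 010); offset now 19 = byte 2 bit 3; 29 bits remain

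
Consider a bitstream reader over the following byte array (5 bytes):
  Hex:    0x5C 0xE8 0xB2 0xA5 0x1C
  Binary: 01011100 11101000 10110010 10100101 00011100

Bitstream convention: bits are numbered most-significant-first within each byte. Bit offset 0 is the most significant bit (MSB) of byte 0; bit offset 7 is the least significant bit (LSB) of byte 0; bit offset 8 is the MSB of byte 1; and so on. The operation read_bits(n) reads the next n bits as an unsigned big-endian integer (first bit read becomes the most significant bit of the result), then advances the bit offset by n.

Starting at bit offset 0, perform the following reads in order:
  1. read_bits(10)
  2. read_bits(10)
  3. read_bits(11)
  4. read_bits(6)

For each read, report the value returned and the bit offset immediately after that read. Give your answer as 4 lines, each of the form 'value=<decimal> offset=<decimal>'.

Read 1: bits[0:10] width=10 -> value=371 (bin 0101110011); offset now 10 = byte 1 bit 2; 30 bits remain
Read 2: bits[10:20] width=10 -> value=651 (bin 1010001011); offset now 20 = byte 2 bit 4; 20 bits remain
Read 3: bits[20:31] width=11 -> value=338 (bin 00101010010); offset now 31 = byte 3 bit 7; 9 bits remain
Read 4: bits[31:37] width=6 -> value=35 (bin 100011); offset now 37 = byte 4 bit 5; 3 bits remain

Answer: value=371 offset=10
value=651 offset=20
value=338 offset=31
value=35 offset=37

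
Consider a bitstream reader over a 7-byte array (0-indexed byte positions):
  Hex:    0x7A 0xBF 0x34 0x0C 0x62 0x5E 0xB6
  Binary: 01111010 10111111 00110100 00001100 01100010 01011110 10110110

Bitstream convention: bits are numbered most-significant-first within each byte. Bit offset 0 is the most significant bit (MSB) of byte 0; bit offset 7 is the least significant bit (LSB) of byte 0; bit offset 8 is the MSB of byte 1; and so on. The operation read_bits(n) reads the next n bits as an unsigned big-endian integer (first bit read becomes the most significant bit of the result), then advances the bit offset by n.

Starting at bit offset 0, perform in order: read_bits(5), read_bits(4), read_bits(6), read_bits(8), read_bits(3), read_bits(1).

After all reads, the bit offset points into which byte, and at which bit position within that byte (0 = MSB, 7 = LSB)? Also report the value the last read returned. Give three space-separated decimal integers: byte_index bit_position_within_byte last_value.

Read 1: bits[0:5] width=5 -> value=15 (bin 01111); offset now 5 = byte 0 bit 5; 51 bits remain
Read 2: bits[5:9] width=4 -> value=5 (bin 0101); offset now 9 = byte 1 bit 1; 47 bits remain
Read 3: bits[9:15] width=6 -> value=31 (bin 011111); offset now 15 = byte 1 bit 7; 41 bits remain
Read 4: bits[15:23] width=8 -> value=154 (bin 10011010); offset now 23 = byte 2 bit 7; 33 bits remain
Read 5: bits[23:26] width=3 -> value=0 (bin 000); offset now 26 = byte 3 bit 2; 30 bits remain
Read 6: bits[26:27] width=1 -> value=0 (bin 0); offset now 27 = byte 3 bit 3; 29 bits remain

Answer: 3 3 0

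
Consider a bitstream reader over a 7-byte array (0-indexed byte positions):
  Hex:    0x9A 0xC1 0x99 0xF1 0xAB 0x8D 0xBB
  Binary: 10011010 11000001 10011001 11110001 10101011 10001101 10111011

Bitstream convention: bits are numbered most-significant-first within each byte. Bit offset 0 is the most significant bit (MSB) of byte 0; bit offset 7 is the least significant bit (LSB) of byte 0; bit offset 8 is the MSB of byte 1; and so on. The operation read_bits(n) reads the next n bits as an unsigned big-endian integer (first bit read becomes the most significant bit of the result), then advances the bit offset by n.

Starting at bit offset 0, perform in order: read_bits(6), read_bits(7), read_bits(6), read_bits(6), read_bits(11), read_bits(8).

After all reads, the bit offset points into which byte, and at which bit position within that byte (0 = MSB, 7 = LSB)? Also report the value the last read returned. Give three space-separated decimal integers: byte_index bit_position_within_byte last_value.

Read 1: bits[0:6] width=6 -> value=38 (bin 100110); offset now 6 = byte 0 bit 6; 50 bits remain
Read 2: bits[6:13] width=7 -> value=88 (bin 1011000); offset now 13 = byte 1 bit 5; 43 bits remain
Read 3: bits[13:19] width=6 -> value=12 (bin 001100); offset now 19 = byte 2 bit 3; 37 bits remain
Read 4: bits[19:25] width=6 -> value=51 (bin 110011); offset now 25 = byte 3 bit 1; 31 bits remain
Read 5: bits[25:36] width=11 -> value=1818 (bin 11100011010); offset now 36 = byte 4 bit 4; 20 bits remain
Read 6: bits[36:44] width=8 -> value=184 (bin 10111000); offset now 44 = byte 5 bit 4; 12 bits remain

Answer: 5 4 184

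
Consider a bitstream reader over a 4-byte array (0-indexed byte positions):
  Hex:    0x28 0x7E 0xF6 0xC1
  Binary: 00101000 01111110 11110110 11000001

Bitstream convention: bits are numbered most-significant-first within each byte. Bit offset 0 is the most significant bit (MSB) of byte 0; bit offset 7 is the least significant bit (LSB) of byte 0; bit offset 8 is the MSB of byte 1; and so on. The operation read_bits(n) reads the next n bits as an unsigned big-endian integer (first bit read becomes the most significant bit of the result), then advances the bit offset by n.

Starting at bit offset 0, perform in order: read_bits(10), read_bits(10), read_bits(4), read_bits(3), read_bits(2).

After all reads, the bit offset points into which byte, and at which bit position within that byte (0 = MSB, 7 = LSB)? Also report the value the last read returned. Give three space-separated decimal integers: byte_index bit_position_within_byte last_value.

Answer: 3 5 0

Derivation:
Read 1: bits[0:10] width=10 -> value=161 (bin 0010100001); offset now 10 = byte 1 bit 2; 22 bits remain
Read 2: bits[10:20] width=10 -> value=1007 (bin 1111101111); offset now 20 = byte 2 bit 4; 12 bits remain
Read 3: bits[20:24] width=4 -> value=6 (bin 0110); offset now 24 = byte 3 bit 0; 8 bits remain
Read 4: bits[24:27] width=3 -> value=6 (bin 110); offset now 27 = byte 3 bit 3; 5 bits remain
Read 5: bits[27:29] width=2 -> value=0 (bin 00); offset now 29 = byte 3 bit 5; 3 bits remain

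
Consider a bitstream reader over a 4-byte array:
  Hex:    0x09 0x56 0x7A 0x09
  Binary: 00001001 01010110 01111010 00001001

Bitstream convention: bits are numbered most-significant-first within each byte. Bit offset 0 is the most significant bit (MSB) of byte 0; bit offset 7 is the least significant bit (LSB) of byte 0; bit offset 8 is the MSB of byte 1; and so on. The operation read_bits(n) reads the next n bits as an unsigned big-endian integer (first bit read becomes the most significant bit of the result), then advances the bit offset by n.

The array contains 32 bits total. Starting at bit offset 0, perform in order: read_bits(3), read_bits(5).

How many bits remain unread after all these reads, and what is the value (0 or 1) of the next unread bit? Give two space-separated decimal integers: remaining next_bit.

Answer: 24 0

Derivation:
Read 1: bits[0:3] width=3 -> value=0 (bin 000); offset now 3 = byte 0 bit 3; 29 bits remain
Read 2: bits[3:8] width=5 -> value=9 (bin 01001); offset now 8 = byte 1 bit 0; 24 bits remain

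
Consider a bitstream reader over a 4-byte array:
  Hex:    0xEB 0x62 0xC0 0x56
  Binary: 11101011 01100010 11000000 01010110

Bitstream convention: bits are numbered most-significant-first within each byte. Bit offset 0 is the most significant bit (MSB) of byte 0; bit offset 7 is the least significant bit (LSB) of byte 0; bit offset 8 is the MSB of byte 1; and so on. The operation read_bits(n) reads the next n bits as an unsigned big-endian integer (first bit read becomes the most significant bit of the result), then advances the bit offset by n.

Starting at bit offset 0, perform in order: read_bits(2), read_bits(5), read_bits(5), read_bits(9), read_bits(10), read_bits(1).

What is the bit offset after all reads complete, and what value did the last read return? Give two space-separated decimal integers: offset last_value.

Answer: 32 0

Derivation:
Read 1: bits[0:2] width=2 -> value=3 (bin 11); offset now 2 = byte 0 bit 2; 30 bits remain
Read 2: bits[2:7] width=5 -> value=21 (bin 10101); offset now 7 = byte 0 bit 7; 25 bits remain
Read 3: bits[7:12] width=5 -> value=22 (bin 10110); offset now 12 = byte 1 bit 4; 20 bits remain
Read 4: bits[12:21] width=9 -> value=88 (bin 001011000); offset now 21 = byte 2 bit 5; 11 bits remain
Read 5: bits[21:31] width=10 -> value=43 (bin 0000101011); offset now 31 = byte 3 bit 7; 1 bits remain
Read 6: bits[31:32] width=1 -> value=0 (bin 0); offset now 32 = byte 4 bit 0; 0 bits remain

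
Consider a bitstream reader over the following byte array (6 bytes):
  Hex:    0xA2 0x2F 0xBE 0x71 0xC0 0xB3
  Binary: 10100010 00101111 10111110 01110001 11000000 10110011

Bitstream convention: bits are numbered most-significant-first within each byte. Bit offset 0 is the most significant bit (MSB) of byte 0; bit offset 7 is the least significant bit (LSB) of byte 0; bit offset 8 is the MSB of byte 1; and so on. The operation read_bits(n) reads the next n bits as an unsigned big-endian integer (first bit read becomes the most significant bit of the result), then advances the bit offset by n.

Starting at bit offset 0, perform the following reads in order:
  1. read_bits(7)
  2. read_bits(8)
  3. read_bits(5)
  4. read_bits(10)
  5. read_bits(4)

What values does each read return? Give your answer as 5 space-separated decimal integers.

Answer: 81 23 27 924 7

Derivation:
Read 1: bits[0:7] width=7 -> value=81 (bin 1010001); offset now 7 = byte 0 bit 7; 41 bits remain
Read 2: bits[7:15] width=8 -> value=23 (bin 00010111); offset now 15 = byte 1 bit 7; 33 bits remain
Read 3: bits[15:20] width=5 -> value=27 (bin 11011); offset now 20 = byte 2 bit 4; 28 bits remain
Read 4: bits[20:30] width=10 -> value=924 (bin 1110011100); offset now 30 = byte 3 bit 6; 18 bits remain
Read 5: bits[30:34] width=4 -> value=7 (bin 0111); offset now 34 = byte 4 bit 2; 14 bits remain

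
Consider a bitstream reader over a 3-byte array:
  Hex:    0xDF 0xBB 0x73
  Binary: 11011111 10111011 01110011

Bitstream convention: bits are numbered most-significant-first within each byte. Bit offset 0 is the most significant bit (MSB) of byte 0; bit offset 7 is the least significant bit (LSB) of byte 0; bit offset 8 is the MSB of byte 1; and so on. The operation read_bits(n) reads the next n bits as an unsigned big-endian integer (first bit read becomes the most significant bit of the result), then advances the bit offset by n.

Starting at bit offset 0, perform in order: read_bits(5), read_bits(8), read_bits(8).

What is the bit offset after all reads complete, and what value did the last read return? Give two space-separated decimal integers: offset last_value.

Answer: 21 110

Derivation:
Read 1: bits[0:5] width=5 -> value=27 (bin 11011); offset now 5 = byte 0 bit 5; 19 bits remain
Read 2: bits[5:13] width=8 -> value=247 (bin 11110111); offset now 13 = byte 1 bit 5; 11 bits remain
Read 3: bits[13:21] width=8 -> value=110 (bin 01101110); offset now 21 = byte 2 bit 5; 3 bits remain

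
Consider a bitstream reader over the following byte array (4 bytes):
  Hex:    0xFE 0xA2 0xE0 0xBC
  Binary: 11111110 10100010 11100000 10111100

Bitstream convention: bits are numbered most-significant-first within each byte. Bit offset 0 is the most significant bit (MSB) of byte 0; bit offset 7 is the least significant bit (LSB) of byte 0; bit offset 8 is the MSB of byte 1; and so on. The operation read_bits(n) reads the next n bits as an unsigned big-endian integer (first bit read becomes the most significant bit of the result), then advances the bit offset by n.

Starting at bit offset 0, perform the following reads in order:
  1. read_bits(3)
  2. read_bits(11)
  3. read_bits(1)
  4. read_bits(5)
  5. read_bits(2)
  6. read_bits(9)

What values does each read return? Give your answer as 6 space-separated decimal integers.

Answer: 7 1960 1 14 0 94

Derivation:
Read 1: bits[0:3] width=3 -> value=7 (bin 111); offset now 3 = byte 0 bit 3; 29 bits remain
Read 2: bits[3:14] width=11 -> value=1960 (bin 11110101000); offset now 14 = byte 1 bit 6; 18 bits remain
Read 3: bits[14:15] width=1 -> value=1 (bin 1); offset now 15 = byte 1 bit 7; 17 bits remain
Read 4: bits[15:20] width=5 -> value=14 (bin 01110); offset now 20 = byte 2 bit 4; 12 bits remain
Read 5: bits[20:22] width=2 -> value=0 (bin 00); offset now 22 = byte 2 bit 6; 10 bits remain
Read 6: bits[22:31] width=9 -> value=94 (bin 001011110); offset now 31 = byte 3 bit 7; 1 bits remain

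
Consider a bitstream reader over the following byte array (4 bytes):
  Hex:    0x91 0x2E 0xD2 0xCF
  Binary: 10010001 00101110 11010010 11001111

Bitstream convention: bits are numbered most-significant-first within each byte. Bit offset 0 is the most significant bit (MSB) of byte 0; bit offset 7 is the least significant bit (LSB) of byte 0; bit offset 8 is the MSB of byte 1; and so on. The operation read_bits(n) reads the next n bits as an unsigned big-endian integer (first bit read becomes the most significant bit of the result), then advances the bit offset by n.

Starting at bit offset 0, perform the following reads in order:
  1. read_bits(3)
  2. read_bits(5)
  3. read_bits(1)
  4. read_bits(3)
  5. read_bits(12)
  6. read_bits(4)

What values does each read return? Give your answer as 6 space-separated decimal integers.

Answer: 4 17 0 2 3794 12

Derivation:
Read 1: bits[0:3] width=3 -> value=4 (bin 100); offset now 3 = byte 0 bit 3; 29 bits remain
Read 2: bits[3:8] width=5 -> value=17 (bin 10001); offset now 8 = byte 1 bit 0; 24 bits remain
Read 3: bits[8:9] width=1 -> value=0 (bin 0); offset now 9 = byte 1 bit 1; 23 bits remain
Read 4: bits[9:12] width=3 -> value=2 (bin 010); offset now 12 = byte 1 bit 4; 20 bits remain
Read 5: bits[12:24] width=12 -> value=3794 (bin 111011010010); offset now 24 = byte 3 bit 0; 8 bits remain
Read 6: bits[24:28] width=4 -> value=12 (bin 1100); offset now 28 = byte 3 bit 4; 4 bits remain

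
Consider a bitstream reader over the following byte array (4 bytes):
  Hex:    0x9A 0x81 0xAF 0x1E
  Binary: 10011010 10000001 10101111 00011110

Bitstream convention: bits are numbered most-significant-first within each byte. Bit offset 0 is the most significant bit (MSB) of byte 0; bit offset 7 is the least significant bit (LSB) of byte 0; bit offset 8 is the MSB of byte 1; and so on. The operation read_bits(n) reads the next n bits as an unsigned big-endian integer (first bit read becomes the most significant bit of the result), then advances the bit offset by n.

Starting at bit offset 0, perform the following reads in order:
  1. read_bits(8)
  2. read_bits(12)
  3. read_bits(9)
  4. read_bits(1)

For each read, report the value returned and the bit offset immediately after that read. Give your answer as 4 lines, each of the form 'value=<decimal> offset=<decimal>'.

Answer: value=154 offset=8
value=2074 offset=20
value=483 offset=29
value=1 offset=30

Derivation:
Read 1: bits[0:8] width=8 -> value=154 (bin 10011010); offset now 8 = byte 1 bit 0; 24 bits remain
Read 2: bits[8:20] width=12 -> value=2074 (bin 100000011010); offset now 20 = byte 2 bit 4; 12 bits remain
Read 3: bits[20:29] width=9 -> value=483 (bin 111100011); offset now 29 = byte 3 bit 5; 3 bits remain
Read 4: bits[29:30] width=1 -> value=1 (bin 1); offset now 30 = byte 3 bit 6; 2 bits remain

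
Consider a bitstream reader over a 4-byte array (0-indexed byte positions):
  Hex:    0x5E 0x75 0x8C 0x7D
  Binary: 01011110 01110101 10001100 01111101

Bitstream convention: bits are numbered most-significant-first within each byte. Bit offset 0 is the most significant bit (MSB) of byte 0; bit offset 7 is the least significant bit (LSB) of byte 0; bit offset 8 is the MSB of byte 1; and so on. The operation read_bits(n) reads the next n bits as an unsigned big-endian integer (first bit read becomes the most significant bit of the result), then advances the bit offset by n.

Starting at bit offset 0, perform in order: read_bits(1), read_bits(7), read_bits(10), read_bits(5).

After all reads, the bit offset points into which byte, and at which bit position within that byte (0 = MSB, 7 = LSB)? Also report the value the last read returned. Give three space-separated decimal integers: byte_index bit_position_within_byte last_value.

Read 1: bits[0:1] width=1 -> value=0 (bin 0); offset now 1 = byte 0 bit 1; 31 bits remain
Read 2: bits[1:8] width=7 -> value=94 (bin 1011110); offset now 8 = byte 1 bit 0; 24 bits remain
Read 3: bits[8:18] width=10 -> value=470 (bin 0111010110); offset now 18 = byte 2 bit 2; 14 bits remain
Read 4: bits[18:23] width=5 -> value=6 (bin 00110); offset now 23 = byte 2 bit 7; 9 bits remain

Answer: 2 7 6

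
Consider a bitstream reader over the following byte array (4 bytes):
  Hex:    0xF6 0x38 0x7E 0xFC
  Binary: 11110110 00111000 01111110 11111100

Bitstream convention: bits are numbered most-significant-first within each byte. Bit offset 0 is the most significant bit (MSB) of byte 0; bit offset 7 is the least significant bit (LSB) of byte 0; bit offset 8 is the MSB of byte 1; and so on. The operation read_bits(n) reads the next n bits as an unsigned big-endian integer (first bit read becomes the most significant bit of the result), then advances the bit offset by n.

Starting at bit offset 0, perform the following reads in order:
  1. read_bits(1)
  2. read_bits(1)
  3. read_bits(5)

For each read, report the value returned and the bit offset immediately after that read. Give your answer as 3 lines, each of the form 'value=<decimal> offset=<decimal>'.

Read 1: bits[0:1] width=1 -> value=1 (bin 1); offset now 1 = byte 0 bit 1; 31 bits remain
Read 2: bits[1:2] width=1 -> value=1 (bin 1); offset now 2 = byte 0 bit 2; 30 bits remain
Read 3: bits[2:7] width=5 -> value=27 (bin 11011); offset now 7 = byte 0 bit 7; 25 bits remain

Answer: value=1 offset=1
value=1 offset=2
value=27 offset=7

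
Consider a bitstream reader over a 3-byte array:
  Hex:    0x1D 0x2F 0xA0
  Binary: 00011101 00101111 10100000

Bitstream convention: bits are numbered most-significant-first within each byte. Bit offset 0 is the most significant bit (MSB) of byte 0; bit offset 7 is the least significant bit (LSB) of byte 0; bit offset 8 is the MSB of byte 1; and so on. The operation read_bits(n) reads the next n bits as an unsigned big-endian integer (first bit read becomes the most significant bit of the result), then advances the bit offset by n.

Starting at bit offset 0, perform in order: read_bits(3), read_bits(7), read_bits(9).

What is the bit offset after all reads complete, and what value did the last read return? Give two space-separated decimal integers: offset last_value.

Read 1: bits[0:3] width=3 -> value=0 (bin 000); offset now 3 = byte 0 bit 3; 21 bits remain
Read 2: bits[3:10] width=7 -> value=116 (bin 1110100); offset now 10 = byte 1 bit 2; 14 bits remain
Read 3: bits[10:19] width=9 -> value=381 (bin 101111101); offset now 19 = byte 2 bit 3; 5 bits remain

Answer: 19 381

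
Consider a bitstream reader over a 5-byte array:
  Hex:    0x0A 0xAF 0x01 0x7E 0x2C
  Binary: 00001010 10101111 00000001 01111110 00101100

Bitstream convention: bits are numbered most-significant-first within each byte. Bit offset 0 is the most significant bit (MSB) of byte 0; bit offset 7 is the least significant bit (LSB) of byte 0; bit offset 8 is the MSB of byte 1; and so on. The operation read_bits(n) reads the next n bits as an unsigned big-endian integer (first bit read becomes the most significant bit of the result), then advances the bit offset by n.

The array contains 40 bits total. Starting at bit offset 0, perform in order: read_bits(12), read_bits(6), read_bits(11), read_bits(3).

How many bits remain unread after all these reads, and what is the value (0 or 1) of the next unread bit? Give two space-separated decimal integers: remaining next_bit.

Answer: 8 0

Derivation:
Read 1: bits[0:12] width=12 -> value=170 (bin 000010101010); offset now 12 = byte 1 bit 4; 28 bits remain
Read 2: bits[12:18] width=6 -> value=60 (bin 111100); offset now 18 = byte 2 bit 2; 22 bits remain
Read 3: bits[18:29] width=11 -> value=47 (bin 00000101111); offset now 29 = byte 3 bit 5; 11 bits remain
Read 4: bits[29:32] width=3 -> value=6 (bin 110); offset now 32 = byte 4 bit 0; 8 bits remain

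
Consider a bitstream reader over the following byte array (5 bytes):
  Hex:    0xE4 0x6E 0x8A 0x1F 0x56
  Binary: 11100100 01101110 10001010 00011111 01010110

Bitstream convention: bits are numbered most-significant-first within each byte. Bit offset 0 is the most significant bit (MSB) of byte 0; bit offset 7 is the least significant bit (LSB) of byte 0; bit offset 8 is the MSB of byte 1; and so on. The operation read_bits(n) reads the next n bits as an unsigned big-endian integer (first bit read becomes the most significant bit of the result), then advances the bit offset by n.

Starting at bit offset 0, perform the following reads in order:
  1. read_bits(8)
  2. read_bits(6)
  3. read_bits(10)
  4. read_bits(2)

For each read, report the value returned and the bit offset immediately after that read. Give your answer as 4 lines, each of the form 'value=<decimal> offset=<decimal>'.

Read 1: bits[0:8] width=8 -> value=228 (bin 11100100); offset now 8 = byte 1 bit 0; 32 bits remain
Read 2: bits[8:14] width=6 -> value=27 (bin 011011); offset now 14 = byte 1 bit 6; 26 bits remain
Read 3: bits[14:24] width=10 -> value=650 (bin 1010001010); offset now 24 = byte 3 bit 0; 16 bits remain
Read 4: bits[24:26] width=2 -> value=0 (bin 00); offset now 26 = byte 3 bit 2; 14 bits remain

Answer: value=228 offset=8
value=27 offset=14
value=650 offset=24
value=0 offset=26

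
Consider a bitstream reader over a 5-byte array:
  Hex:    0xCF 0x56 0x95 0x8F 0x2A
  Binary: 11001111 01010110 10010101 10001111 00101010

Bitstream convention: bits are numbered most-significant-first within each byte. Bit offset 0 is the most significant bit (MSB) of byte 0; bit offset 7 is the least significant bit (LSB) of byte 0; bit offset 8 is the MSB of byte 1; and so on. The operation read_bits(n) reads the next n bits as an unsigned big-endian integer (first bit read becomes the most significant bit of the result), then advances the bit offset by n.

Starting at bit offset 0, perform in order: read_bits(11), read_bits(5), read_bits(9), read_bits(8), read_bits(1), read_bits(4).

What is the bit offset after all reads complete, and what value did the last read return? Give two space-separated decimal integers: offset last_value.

Answer: 38 10

Derivation:
Read 1: bits[0:11] width=11 -> value=1658 (bin 11001111010); offset now 11 = byte 1 bit 3; 29 bits remain
Read 2: bits[11:16] width=5 -> value=22 (bin 10110); offset now 16 = byte 2 bit 0; 24 bits remain
Read 3: bits[16:25] width=9 -> value=299 (bin 100101011); offset now 25 = byte 3 bit 1; 15 bits remain
Read 4: bits[25:33] width=8 -> value=30 (bin 00011110); offset now 33 = byte 4 bit 1; 7 bits remain
Read 5: bits[33:34] width=1 -> value=0 (bin 0); offset now 34 = byte 4 bit 2; 6 bits remain
Read 6: bits[34:38] width=4 -> value=10 (bin 1010); offset now 38 = byte 4 bit 6; 2 bits remain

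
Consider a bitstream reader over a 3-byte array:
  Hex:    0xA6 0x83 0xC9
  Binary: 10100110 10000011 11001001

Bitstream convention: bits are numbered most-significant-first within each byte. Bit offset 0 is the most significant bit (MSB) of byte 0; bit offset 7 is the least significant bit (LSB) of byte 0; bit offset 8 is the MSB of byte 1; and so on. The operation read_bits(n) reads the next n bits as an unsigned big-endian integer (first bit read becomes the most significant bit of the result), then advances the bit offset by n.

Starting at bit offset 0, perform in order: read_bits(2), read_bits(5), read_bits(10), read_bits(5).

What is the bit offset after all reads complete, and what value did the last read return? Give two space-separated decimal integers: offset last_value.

Read 1: bits[0:2] width=2 -> value=2 (bin 10); offset now 2 = byte 0 bit 2; 22 bits remain
Read 2: bits[2:7] width=5 -> value=19 (bin 10011); offset now 7 = byte 0 bit 7; 17 bits remain
Read 3: bits[7:17] width=10 -> value=263 (bin 0100000111); offset now 17 = byte 2 bit 1; 7 bits remain
Read 4: bits[17:22] width=5 -> value=18 (bin 10010); offset now 22 = byte 2 bit 6; 2 bits remain

Answer: 22 18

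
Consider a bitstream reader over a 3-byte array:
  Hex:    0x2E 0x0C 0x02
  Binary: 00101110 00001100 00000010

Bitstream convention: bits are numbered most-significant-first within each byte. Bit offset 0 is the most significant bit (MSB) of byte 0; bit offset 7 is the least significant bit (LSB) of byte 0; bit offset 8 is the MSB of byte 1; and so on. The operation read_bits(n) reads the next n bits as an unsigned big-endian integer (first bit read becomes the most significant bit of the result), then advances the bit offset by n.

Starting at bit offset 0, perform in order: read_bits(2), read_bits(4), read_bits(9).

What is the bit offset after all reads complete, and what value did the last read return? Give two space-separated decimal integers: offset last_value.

Read 1: bits[0:2] width=2 -> value=0 (bin 00); offset now 2 = byte 0 bit 2; 22 bits remain
Read 2: bits[2:6] width=4 -> value=11 (bin 1011); offset now 6 = byte 0 bit 6; 18 bits remain
Read 3: bits[6:15] width=9 -> value=262 (bin 100000110); offset now 15 = byte 1 bit 7; 9 bits remain

Answer: 15 262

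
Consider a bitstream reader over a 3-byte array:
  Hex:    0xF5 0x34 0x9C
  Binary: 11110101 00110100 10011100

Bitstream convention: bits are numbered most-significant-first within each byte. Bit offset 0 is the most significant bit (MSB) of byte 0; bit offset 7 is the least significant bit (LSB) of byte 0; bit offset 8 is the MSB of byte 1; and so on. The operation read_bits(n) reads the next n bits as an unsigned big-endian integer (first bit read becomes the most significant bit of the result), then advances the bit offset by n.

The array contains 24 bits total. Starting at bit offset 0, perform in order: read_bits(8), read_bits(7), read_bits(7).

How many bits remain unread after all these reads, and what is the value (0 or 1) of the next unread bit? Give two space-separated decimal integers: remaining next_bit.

Answer: 2 0

Derivation:
Read 1: bits[0:8] width=8 -> value=245 (bin 11110101); offset now 8 = byte 1 bit 0; 16 bits remain
Read 2: bits[8:15] width=7 -> value=26 (bin 0011010); offset now 15 = byte 1 bit 7; 9 bits remain
Read 3: bits[15:22] width=7 -> value=39 (bin 0100111); offset now 22 = byte 2 bit 6; 2 bits remain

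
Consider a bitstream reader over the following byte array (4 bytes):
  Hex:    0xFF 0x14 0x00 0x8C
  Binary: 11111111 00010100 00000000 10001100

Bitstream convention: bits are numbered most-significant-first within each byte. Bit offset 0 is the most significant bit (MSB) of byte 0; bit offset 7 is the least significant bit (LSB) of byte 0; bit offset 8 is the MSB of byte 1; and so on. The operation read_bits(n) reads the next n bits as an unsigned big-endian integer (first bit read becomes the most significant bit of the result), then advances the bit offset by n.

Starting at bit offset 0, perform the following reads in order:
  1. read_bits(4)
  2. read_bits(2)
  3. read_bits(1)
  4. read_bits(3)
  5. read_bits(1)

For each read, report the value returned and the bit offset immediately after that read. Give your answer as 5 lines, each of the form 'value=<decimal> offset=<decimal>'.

Answer: value=15 offset=4
value=3 offset=6
value=1 offset=7
value=4 offset=10
value=0 offset=11

Derivation:
Read 1: bits[0:4] width=4 -> value=15 (bin 1111); offset now 4 = byte 0 bit 4; 28 bits remain
Read 2: bits[4:6] width=2 -> value=3 (bin 11); offset now 6 = byte 0 bit 6; 26 bits remain
Read 3: bits[6:7] width=1 -> value=1 (bin 1); offset now 7 = byte 0 bit 7; 25 bits remain
Read 4: bits[7:10] width=3 -> value=4 (bin 100); offset now 10 = byte 1 bit 2; 22 bits remain
Read 5: bits[10:11] width=1 -> value=0 (bin 0); offset now 11 = byte 1 bit 3; 21 bits remain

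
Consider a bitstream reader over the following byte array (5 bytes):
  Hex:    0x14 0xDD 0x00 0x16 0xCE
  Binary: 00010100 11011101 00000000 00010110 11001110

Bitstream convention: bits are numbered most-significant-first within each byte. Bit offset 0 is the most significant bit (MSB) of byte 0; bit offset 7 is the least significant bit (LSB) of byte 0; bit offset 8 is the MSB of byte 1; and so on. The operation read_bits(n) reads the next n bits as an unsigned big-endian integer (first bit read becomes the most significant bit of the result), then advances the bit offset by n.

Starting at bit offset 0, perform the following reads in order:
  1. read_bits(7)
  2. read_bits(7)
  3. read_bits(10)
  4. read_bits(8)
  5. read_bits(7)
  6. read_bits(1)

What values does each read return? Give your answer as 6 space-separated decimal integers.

Read 1: bits[0:7] width=7 -> value=10 (bin 0001010); offset now 7 = byte 0 bit 7; 33 bits remain
Read 2: bits[7:14] width=7 -> value=55 (bin 0110111); offset now 14 = byte 1 bit 6; 26 bits remain
Read 3: bits[14:24] width=10 -> value=256 (bin 0100000000); offset now 24 = byte 3 bit 0; 16 bits remain
Read 4: bits[24:32] width=8 -> value=22 (bin 00010110); offset now 32 = byte 4 bit 0; 8 bits remain
Read 5: bits[32:39] width=7 -> value=103 (bin 1100111); offset now 39 = byte 4 bit 7; 1 bits remain
Read 6: bits[39:40] width=1 -> value=0 (bin 0); offset now 40 = byte 5 bit 0; 0 bits remain

Answer: 10 55 256 22 103 0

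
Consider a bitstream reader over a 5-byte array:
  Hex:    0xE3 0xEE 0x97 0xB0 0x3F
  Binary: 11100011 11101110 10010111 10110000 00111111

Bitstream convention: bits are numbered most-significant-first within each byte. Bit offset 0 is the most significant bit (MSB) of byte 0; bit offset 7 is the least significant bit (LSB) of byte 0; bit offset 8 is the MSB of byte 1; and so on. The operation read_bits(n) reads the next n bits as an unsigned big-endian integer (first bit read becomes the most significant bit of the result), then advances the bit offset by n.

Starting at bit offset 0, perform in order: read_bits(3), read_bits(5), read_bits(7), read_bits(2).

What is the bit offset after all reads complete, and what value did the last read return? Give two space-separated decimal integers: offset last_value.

Answer: 17 1

Derivation:
Read 1: bits[0:3] width=3 -> value=7 (bin 111); offset now 3 = byte 0 bit 3; 37 bits remain
Read 2: bits[3:8] width=5 -> value=3 (bin 00011); offset now 8 = byte 1 bit 0; 32 bits remain
Read 3: bits[8:15] width=7 -> value=119 (bin 1110111); offset now 15 = byte 1 bit 7; 25 bits remain
Read 4: bits[15:17] width=2 -> value=1 (bin 01); offset now 17 = byte 2 bit 1; 23 bits remain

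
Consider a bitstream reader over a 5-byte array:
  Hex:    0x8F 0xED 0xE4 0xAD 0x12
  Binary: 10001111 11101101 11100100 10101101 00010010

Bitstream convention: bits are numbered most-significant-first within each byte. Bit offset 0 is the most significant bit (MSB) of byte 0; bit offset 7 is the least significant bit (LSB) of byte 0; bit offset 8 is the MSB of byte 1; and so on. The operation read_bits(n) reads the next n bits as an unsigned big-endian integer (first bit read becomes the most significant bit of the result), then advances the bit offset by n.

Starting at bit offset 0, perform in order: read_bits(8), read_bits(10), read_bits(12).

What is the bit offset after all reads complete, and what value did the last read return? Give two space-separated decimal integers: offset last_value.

Answer: 30 2347

Derivation:
Read 1: bits[0:8] width=8 -> value=143 (bin 10001111); offset now 8 = byte 1 bit 0; 32 bits remain
Read 2: bits[8:18] width=10 -> value=951 (bin 1110110111); offset now 18 = byte 2 bit 2; 22 bits remain
Read 3: bits[18:30] width=12 -> value=2347 (bin 100100101011); offset now 30 = byte 3 bit 6; 10 bits remain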